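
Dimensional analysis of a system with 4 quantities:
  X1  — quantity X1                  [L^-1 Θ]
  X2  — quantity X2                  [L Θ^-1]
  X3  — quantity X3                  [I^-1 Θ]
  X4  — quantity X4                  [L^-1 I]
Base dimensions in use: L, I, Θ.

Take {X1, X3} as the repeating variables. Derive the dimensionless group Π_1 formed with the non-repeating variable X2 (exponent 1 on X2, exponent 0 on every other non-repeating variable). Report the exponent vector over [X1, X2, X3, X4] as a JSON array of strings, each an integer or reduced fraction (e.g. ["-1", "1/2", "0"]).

["1", "1", "0", "0"]

Exponent matrix [L,I,Θ] × [X1,X2,X3,X4]:
  L: [-1  1  0 -1]
  I: [ 0  0 -1  1]
  Θ: [ 1 -1  1  0]
Row reduction gives pivot columns X1,X3; rank = 2
Pivot set = {X1,X3}, free = {X2,X4}
RREF:
  r0: [   1   -1    0    1]
  r1: [   0    0    1   -1]
  r2: [   0    0    0    0]
Fix exponent of X2 at 1, X4 at 0; solve each RREF row for its pivot's exponent:
  r0: exp(X1) + (-1)·1 = 0 ⇒ exp(X1) = 1
  r1: exp(X3) + (0)·1 = 0 ⇒ exp(X3) = 0
Π_1 = X1 · X2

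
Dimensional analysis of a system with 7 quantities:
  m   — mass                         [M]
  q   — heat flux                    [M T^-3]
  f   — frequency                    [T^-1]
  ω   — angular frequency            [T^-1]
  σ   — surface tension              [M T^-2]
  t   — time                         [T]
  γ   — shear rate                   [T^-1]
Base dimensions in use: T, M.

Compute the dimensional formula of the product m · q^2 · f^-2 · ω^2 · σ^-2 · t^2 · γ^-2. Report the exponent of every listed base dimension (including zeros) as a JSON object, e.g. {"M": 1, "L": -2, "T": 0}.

{"T": 2, "M": 1}

Dimensional matrix (T×M by m×q×f×ω×σ×t×γ):
  T: [ 0 -3 -1 -1 -2  1 -1]
  M: [ 1  1  0  0  1  0  0]
  [T]: (1)·0+(2)·-3+(-2)·-1+(2)·-1+(-2)·-2+(2)·1+(-2)·-1 = 2
  [M]: (1)·1+(2)·1+(-2)·0+(2)·0+(-2)·1+(2)·0+(-2)·0 = 1
⇒ T^2 M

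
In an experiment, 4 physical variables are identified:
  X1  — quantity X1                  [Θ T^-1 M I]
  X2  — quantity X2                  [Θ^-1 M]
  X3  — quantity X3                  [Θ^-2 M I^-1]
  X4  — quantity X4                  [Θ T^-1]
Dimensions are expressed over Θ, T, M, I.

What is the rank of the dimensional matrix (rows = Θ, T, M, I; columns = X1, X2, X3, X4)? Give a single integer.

3

Dimensional matrix (Θ×T×M×I by X1×X2×X3×X4):
  Θ: [ 1 -1 -2  1]
  T: [-1  0  0 -1]
  M: [ 1  1  1  0]
  I: [ 1  0 -1  0]
RREF → pivots at {X1,X2,X3} ⇒ r = 3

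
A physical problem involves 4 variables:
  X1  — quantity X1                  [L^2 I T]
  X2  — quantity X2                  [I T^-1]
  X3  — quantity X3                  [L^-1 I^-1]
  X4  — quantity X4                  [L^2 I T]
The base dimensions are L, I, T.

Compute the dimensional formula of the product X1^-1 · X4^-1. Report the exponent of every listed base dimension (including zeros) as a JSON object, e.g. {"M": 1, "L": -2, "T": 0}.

{"L": -4, "I": -2, "T": -2}

Exponent matrix [L,I,T] × [X1,X2,X3,X4]:
  L: [ 2  0 -1  2]
  I: [ 1  1 -1  1]
  T: [ 1 -1  0  1]
  [L]: (-1)·2+(-1)·2 = -4
  [I]: (-1)·1+(-1)·1 = -2
  [T]: (-1)·1+(-1)·1 = -2
⇒ L^-4 I^-2 T^-2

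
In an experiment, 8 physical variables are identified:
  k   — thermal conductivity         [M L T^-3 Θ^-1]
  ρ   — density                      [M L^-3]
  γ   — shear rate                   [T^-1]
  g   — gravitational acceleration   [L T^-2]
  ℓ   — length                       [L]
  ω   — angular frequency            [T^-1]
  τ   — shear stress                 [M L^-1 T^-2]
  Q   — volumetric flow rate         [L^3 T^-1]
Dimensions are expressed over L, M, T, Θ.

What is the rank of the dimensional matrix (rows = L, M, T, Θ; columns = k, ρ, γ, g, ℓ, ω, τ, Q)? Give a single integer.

Dimensional matrix (L×M×T×Θ by k×ρ×γ×g×ℓ×ω×τ×Q):
  L: [ 1 -3  0  1  1  0 -1  3]
  M: [ 1  1  0  0  0  0  1  0]
  T: [-3  0 -1 -2  0 -1 -2 -1]
  Θ: [-1  0  0  0  0  0  0  0]
Row reduction gives pivot columns k,ρ,γ,g; rank = 4

4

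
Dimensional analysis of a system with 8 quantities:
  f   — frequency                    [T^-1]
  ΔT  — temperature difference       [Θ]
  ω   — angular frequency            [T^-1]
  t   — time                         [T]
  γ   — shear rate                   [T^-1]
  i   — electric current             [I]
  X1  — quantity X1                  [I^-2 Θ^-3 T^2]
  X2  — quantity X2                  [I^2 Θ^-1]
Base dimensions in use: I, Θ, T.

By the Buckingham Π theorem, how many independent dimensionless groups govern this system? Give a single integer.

5

Write exponents as rows I,Θ,T / cols f,ΔT,ω,t,γ,i,X1,X2:
  I: [ 0  0  0  0  0  1 -2  2]
  Θ: [ 0  1  0  0  0  0 -3 -1]
  T: [-1  0 -1  1 -1  0  2  0]
RREF → pivots at {f,ΔT,i} ⇒ r = 3
8 vars − rank 3 = 5 Π groups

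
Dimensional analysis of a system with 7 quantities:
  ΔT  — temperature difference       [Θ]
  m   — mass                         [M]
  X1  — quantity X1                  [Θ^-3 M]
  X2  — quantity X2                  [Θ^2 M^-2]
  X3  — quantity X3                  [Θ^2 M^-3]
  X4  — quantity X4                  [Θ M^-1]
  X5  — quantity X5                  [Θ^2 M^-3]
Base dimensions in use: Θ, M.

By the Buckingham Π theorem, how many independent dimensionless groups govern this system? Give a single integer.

5

Dimensional matrix (Θ×M by ΔT×m×X1×X2×X3×X4×X5):
  Θ: [ 1  0 -3  2  2  1  2]
  M: [ 0  1  1 -2 -3 -1 -3]
Echelon form has 2 nonzero rows (pivots: ΔT,m)
7 vars − rank 2 = 5 Π groups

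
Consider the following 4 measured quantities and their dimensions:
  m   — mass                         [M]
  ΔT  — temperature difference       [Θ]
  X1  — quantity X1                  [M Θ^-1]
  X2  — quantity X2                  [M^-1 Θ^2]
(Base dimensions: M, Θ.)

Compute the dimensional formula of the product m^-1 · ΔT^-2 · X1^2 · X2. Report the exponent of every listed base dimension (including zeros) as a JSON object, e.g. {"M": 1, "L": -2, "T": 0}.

Dimensional matrix (M×Θ by m×ΔT×X1×X2):
  M: [ 1  0  1 -1]
  Θ: [ 0  1 -1  2]
  [M]: (-1)·1+(-2)·0+(2)·1+(1)·-1 = 0
  [Θ]: (-1)·0+(-2)·1+(2)·-1+(1)·2 = -2
⇒ Θ^-2

{"M": 0, "Θ": -2}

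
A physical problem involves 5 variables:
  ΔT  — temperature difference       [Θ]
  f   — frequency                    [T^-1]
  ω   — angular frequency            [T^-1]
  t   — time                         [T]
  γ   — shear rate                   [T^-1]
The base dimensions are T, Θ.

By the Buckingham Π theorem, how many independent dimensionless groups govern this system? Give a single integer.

Exponent matrix [T,Θ] × [ΔT,f,ω,t,γ]:
  T: [ 0 -1 -1  1 -1]
  Θ: [ 1  0  0  0  0]
Row reduction gives pivot columns ΔT,f; rank = 2
5 vars − rank 2 = 3 Π groups

3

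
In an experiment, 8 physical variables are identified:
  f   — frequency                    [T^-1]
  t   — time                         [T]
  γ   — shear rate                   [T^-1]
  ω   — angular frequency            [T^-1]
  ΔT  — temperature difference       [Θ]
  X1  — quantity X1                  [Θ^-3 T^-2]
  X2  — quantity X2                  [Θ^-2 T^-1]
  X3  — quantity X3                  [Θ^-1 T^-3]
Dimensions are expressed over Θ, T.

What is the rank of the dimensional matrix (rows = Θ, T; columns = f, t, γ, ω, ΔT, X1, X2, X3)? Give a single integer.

Write exponents as rows Θ,T / cols f,t,γ,ω,ΔT,X1,X2,X3:
  Θ: [ 0  0  0  0  1 -3 -2 -1]
  T: [-1  1 -1 -1  0 -2 -1 -3]
Echelon form has 2 nonzero rows (pivots: f,ΔT)

2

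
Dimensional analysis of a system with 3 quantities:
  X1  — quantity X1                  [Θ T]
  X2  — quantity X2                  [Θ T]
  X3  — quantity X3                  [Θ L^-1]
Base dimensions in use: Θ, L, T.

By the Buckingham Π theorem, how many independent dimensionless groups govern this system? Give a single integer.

Write exponents as rows Θ,L,T / cols X1,X2,X3:
  Θ: [ 1  1  1]
  L: [ 0  0 -1]
  T: [ 1  1  0]
RREF → pivots at {X1,X3} ⇒ r = 2
n=3, r=2 ⇒ 1 dimensionless group

1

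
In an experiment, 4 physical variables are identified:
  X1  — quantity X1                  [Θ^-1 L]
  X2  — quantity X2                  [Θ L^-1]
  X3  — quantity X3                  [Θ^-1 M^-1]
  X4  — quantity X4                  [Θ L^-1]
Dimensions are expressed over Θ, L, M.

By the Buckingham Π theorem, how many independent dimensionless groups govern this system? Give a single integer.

2

Write exponents as rows Θ,L,M / cols X1,X2,X3,X4:
  Θ: [-1  1 -1  1]
  L: [ 1 -1  0 -1]
  M: [ 0  0 -1  0]
Row reduction gives pivot columns X1,X3; rank = 2
Π count = n − r = 4 − 2 = 2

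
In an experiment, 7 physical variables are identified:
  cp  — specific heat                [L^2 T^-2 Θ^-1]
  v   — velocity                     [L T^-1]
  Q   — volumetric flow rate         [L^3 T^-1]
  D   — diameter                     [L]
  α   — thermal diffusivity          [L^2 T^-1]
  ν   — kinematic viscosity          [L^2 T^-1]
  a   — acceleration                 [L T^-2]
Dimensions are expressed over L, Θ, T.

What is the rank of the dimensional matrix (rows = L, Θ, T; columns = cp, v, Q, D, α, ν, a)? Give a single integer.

3

Dimensional matrix (L×Θ×T by cp×v×Q×D×α×ν×a):
  L: [ 2  1  3  1  2  2  1]
  Θ: [-1  0  0  0  0  0  0]
  T: [-2 -1 -1  0 -1 -1 -2]
Row reduction gives pivot columns cp,v,Q; rank = 3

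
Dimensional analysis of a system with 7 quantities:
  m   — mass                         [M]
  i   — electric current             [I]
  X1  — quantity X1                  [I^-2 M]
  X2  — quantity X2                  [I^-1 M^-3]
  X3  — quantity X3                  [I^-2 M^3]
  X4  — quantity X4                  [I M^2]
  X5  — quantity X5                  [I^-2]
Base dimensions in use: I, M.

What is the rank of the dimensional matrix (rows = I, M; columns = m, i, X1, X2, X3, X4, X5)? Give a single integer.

2

Write exponents as rows I,M / cols m,i,X1,X2,X3,X4,X5:
  I: [ 0  1 -2 -1 -2  1 -2]
  M: [ 1  0  1 -3  3  2  0]
Echelon form has 2 nonzero rows (pivots: m,i)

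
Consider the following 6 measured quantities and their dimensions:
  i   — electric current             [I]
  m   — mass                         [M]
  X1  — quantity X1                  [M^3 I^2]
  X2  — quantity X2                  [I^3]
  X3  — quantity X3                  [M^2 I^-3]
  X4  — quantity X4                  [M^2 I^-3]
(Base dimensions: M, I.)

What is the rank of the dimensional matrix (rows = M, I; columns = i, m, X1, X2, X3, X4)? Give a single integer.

Dimensional matrix (M×I by i×m×X1×X2×X3×X4):
  M: [ 0  1  3  0  2  2]
  I: [ 1  0  2  3 -3 -3]
RREF → pivots at {i,m} ⇒ r = 2

2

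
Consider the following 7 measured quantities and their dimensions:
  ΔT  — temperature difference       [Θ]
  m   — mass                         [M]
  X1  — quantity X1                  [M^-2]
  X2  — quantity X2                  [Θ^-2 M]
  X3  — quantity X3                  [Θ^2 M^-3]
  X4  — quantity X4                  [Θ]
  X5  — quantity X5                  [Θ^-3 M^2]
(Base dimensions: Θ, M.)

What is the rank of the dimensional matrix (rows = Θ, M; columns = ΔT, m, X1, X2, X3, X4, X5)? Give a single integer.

2

Write exponents as rows Θ,M / cols ΔT,m,X1,X2,X3,X4,X5:
  Θ: [ 1  0  0 -2  2  1 -3]
  M: [ 0  1 -2  1 -3  0  2]
Echelon form has 2 nonzero rows (pivots: ΔT,m)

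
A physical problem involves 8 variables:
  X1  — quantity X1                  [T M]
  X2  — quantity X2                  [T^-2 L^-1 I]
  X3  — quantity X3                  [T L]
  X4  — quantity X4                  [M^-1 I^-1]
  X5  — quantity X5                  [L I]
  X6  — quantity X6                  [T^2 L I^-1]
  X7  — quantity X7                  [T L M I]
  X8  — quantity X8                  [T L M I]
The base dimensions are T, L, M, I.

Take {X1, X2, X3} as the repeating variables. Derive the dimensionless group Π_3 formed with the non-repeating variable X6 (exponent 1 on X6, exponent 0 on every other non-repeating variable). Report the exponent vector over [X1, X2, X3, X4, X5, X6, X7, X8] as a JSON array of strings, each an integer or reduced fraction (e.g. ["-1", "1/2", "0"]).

["0", "1", "0", "0", "0", "1", "0", "0"]

Write exponents as rows T,L,M,I / cols X1,X2,X3,X4,X5,X6,X7,X8:
  T: [ 1 -2  1  0  0  2  1  1]
  L: [ 0 -1  1  0  1  1  1  1]
  M: [ 1  0  0 -1  0  0  1  1]
  I: [ 0  1  0 -1  1 -1  1  1]
RREF → pivots at {X1,X2,X3} ⇒ r = 3
Repeat: X1,X2,X3; free: X4,X5,X6,X7,X8
RREF:
  r0: [   1    0    0   -1    0    0    1    1]
  r1: [   0    1    0   -1    1   -1    1    1]
  r2: [   0    0    1   -1    2    0    2    2]
  r3: [   0    0    0    0    0    0    0    0]
Fix exponent of X6 at 1, X4 at 0, X5 at 0, X7 at 0, X8 at 0; solve each RREF row for its pivot's exponent:
  r0: exp(X1) + (0)·1 = 0 ⇒ exp(X1) = 0
  r1: exp(X2) + (-1)·1 = 0 ⇒ exp(X2) = 1
  r2: exp(X3) + (0)·1 = 0 ⇒ exp(X3) = 0
Π_3 = X2 · X6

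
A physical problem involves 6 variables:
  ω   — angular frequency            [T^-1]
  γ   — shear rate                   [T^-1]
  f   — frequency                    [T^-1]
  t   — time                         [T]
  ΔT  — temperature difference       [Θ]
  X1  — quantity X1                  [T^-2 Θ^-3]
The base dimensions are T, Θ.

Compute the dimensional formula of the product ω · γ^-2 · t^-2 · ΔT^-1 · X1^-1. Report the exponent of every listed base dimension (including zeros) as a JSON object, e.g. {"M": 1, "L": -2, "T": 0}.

Exponent matrix [T,Θ] × [ω,γ,f,t,ΔT,X1]:
  T: [-1 -1 -1  1  0 -2]
  Θ: [ 0  0  0  0  1 -3]
  [T]: (1)·-1+(-2)·-1+(-2)·1+(-1)·0+(-1)·-2 = 1
  [Θ]: (1)·0+(-2)·0+(-2)·0+(-1)·1+(-1)·-3 = 2
⇒ T Θ^2

{"T": 1, "Θ": 2}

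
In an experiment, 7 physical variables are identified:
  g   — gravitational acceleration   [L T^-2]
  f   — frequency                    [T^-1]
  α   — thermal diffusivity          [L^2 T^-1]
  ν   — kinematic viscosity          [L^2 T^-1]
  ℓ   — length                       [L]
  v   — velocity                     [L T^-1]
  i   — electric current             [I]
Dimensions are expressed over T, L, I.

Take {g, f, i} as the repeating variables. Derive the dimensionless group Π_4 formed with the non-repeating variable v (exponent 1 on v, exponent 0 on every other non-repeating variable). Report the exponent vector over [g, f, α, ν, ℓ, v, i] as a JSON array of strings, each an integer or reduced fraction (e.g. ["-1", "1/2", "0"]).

Exponent matrix [T,L,I] × [g,f,α,ν,ℓ,v,i]:
  T: [-2 -1 -1 -1  0 -1  0]
  L: [ 1  0  2  2  1  1  0]
  I: [ 0  0  0  0  0  0  1]
RREF → pivots at {g,f,i} ⇒ r = 3
Repeat: g,f,i; free: α,ν,ℓ,v
RREF:
  r0: [   1    0    2    2    1    1    0]
  r1: [   0    1   -3   -3   -2   -1    0]
  r2: [   0    0    0    0    0    0    1]
Fix exponent of v at 1, α at 0, ν at 0, ℓ at 0; solve each RREF row for its pivot's exponent:
  r0: exp(g) + (1)·1 = 0 ⇒ exp(g) = -1
  r1: exp(f) + (-1)·1 = 0 ⇒ exp(f) = 1
  r2: exp(i) + (0)·1 = 0 ⇒ exp(i) = 0
Π_4 = g^-1 · f · v

["-1", "1", "0", "0", "0", "1", "0"]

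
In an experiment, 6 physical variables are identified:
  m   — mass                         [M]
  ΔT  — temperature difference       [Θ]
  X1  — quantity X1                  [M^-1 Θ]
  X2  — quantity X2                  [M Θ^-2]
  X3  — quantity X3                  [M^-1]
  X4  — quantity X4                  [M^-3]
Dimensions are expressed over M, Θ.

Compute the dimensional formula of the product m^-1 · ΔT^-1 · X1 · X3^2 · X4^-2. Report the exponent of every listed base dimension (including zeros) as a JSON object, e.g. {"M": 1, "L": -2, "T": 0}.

{"M": 2, "Θ": 0}

Write exponents as rows M,Θ / cols m,ΔT,X1,X2,X3,X4:
  M: [ 1  0 -1  1 -1 -3]
  Θ: [ 0  1  1 -2  0  0]
  [M]: (-1)·1+(-1)·0+(1)·-1+(2)·-1+(-2)·-3 = 2
  [Θ]: (-1)·0+(-1)·1+(1)·1+(2)·0+(-2)·0 = 0
⇒ M^2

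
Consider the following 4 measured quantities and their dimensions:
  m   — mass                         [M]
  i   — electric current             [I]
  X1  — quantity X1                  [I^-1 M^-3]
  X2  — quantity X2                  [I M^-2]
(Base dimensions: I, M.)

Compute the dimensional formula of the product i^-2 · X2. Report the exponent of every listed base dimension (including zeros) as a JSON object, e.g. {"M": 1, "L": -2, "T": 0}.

Write exponents as rows I,M / cols m,i,X1,X2:
  I: [ 0  1 -1  1]
  M: [ 1  0 -3 -2]
  [I]: (-2)·1+(1)·1 = -1
  [M]: (-2)·0+(1)·-2 = -2
⇒ I^-1 M^-2

{"I": -1, "M": -2}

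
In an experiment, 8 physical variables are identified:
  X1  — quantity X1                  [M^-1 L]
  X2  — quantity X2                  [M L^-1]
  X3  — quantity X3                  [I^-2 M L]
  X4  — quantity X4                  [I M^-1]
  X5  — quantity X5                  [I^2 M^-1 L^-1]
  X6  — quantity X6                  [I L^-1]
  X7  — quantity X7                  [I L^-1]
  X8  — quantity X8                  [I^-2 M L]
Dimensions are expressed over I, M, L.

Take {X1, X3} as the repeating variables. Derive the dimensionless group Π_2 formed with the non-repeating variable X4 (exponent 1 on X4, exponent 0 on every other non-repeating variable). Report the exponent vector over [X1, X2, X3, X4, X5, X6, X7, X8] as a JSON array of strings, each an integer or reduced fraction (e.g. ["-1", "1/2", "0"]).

Dimensional matrix (I×M×L by X1×X2×X3×X4×X5×X6×X7×X8):
  I: [ 0  0 -2  1  2  1  1 -2]
  M: [-1  1  1 -1 -1  0  0  1]
  L: [ 1 -1  1  0 -1 -1 -1  1]
Row reduction gives pivot columns X1,X3; rank = 2
Repeat: X1,X3; free: X2,X4,X5,X6,X7,X8
RREF:
  r0: [   1   -1    0  1/2    0 -1/2 -1/2    0]
  r1: [   0    0    1 -1/2   -1 -1/2 -1/2    1]
  r2: [   0    0    0    0    0    0    0    0]
Fix exponent of X4 at 1, X2 at 0, X5 at 0, X6 at 0, X7 at 0, X8 at 0; solve each RREF row for its pivot's exponent:
  r0: exp(X1) + (1/2)·1 = 0 ⇒ exp(X1) = -1/2
  r1: exp(X3) + (-1/2)·1 = 0 ⇒ exp(X3) = 1/2
Π_2 = X1^(-1/2) · X3^(1/2) · X4

["-1/2", "0", "1/2", "1", "0", "0", "0", "0"]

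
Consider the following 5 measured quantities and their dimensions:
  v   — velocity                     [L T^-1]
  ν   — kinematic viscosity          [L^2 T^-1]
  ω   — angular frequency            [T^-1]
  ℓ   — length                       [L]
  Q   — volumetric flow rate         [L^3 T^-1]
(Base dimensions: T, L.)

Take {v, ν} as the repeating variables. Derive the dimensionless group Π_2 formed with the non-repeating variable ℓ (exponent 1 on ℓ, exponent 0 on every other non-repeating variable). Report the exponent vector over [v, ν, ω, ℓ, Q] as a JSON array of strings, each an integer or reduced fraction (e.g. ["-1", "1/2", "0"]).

["1", "-1", "0", "1", "0"]

Dimensional matrix (T×L by v×ν×ω×ℓ×Q):
  T: [-1 -1 -1  0 -1]
  L: [ 1  2  0  1  3]
Echelon form has 2 nonzero rows (pivots: v,ν)
Pivot set = {v,ν}, free = {ω,ℓ,Q}
RREF:
  r0: [   1    0    2   -1   -1]
  r1: [   0    1   -1    1    2]
Fix exponent of ℓ at 1, ω at 0, Q at 0; solve each RREF row for its pivot's exponent:
  r0: exp(v) + (-1)·1 = 0 ⇒ exp(v) = 1
  r1: exp(ν) + (1)·1 = 0 ⇒ exp(ν) = -1
Π_2 = v · ν^-1 · ℓ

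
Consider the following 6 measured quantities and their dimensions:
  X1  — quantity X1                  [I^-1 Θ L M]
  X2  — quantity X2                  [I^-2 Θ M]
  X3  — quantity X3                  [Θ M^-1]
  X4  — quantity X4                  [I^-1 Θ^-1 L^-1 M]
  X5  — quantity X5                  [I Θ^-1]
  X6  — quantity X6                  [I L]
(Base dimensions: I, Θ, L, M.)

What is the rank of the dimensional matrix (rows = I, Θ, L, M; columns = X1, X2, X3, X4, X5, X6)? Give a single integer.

Dimensional matrix (I×Θ×L×M by X1×X2×X3×X4×X5×X6):
  I: [-1 -2  0 -1  1  1]
  Θ: [ 1  1  1 -1 -1  0]
  L: [ 1  0  0 -1  0  1]
  M: [ 1  1 -1  1  0  0]
RREF → pivots at {X1,X2,X3} ⇒ r = 3

3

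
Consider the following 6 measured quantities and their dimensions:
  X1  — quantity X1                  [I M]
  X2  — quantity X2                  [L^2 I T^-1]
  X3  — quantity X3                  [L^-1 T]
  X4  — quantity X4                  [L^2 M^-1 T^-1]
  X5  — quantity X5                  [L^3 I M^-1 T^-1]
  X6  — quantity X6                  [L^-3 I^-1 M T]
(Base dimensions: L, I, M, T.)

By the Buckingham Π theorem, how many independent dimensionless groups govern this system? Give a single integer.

Dimensional matrix (L×I×M×T by X1×X2×X3×X4×X5×X6):
  L: [ 0  2 -1  2  3 -3]
  I: [ 1  1  0  0  1 -1]
  M: [ 1  0  0 -1 -1  1]
  T: [ 0 -1  1 -1 -1  1]
Echelon form has 3 nonzero rows (pivots: X1,X2,X3)
6 vars − rank 3 = 3 Π groups

3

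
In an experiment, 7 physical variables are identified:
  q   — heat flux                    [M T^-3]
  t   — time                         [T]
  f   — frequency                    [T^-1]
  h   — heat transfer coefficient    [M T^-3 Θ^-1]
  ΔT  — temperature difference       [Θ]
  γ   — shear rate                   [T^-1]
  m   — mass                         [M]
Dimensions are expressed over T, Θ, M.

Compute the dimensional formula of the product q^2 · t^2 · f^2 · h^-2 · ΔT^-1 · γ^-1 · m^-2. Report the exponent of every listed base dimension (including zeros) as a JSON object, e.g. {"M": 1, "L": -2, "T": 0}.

Write exponents as rows T,Θ,M / cols q,t,f,h,ΔT,γ,m:
  T: [-3  1 -1 -3  0 -1  0]
  Θ: [ 0  0  0 -1  1  0  0]
  M: [ 1  0  0  1  0  0  1]
  [T]: (2)·-3+(2)·1+(2)·-1+(-2)·-3+(-1)·0+(-1)·-1+(-2)·0 = 1
  [Θ]: (2)·0+(2)·0+(2)·0+(-2)·-1+(-1)·1+(-1)·0+(-2)·0 = 1
  [M]: (2)·1+(2)·0+(2)·0+(-2)·1+(-1)·0+(-1)·0+(-2)·1 = -2
⇒ T Θ M^-2

{"T": 1, "Θ": 1, "M": -2}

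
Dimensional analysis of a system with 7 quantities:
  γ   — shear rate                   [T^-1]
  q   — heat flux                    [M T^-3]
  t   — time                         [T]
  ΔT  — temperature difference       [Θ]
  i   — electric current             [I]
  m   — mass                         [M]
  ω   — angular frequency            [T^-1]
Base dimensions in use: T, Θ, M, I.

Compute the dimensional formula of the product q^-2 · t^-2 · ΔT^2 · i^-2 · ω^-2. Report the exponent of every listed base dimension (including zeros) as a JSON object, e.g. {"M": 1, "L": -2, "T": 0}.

Write exponents as rows T,Θ,M,I / cols γ,q,t,ΔT,i,m,ω:
  T: [-1 -3  1  0  0  0 -1]
  Θ: [ 0  0  0  1  0  0  0]
  M: [ 0  1  0  0  0  1  0]
  I: [ 0  0  0  0  1  0  0]
  [T]: (-2)·-3+(-2)·1+(2)·0+(-2)·0+(-2)·-1 = 6
  [Θ]: (-2)·0+(-2)·0+(2)·1+(-2)·0+(-2)·0 = 2
  [M]: (-2)·1+(-2)·0+(2)·0+(-2)·0+(-2)·0 = -2
  [I]: (-2)·0+(-2)·0+(2)·0+(-2)·1+(-2)·0 = -2
⇒ T^6 Θ^2 M^-2 I^-2

{"T": 6, "Θ": 2, "M": -2, "I": -2}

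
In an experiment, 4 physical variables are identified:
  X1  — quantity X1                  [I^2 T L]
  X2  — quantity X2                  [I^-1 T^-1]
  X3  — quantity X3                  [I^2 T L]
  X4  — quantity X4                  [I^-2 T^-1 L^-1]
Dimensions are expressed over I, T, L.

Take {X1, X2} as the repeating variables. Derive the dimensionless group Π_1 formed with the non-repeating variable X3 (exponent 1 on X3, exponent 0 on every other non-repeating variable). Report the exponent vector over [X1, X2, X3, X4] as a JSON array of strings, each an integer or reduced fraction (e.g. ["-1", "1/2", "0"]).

Exponent matrix [I,T,L] × [X1,X2,X3,X4]:
  I: [ 2 -1  2 -2]
  T: [ 1 -1  1 -1]
  L: [ 1  0  1 -1]
Echelon form has 2 nonzero rows (pivots: X1,X2)
Repeat: X1,X2; free: X3,X4
RREF:
  r0: [   1    0    1   -1]
  r1: [   0    1    0    0]
  r2: [   0    0    0    0]
Fix exponent of X3 at 1, X4 at 0; solve each RREF row for its pivot's exponent:
  r0: exp(X1) + (1)·1 = 0 ⇒ exp(X1) = -1
  r1: exp(X2) + (0)·1 = 0 ⇒ exp(X2) = 0
Π_1 = X1^-1 · X3

["-1", "0", "1", "0"]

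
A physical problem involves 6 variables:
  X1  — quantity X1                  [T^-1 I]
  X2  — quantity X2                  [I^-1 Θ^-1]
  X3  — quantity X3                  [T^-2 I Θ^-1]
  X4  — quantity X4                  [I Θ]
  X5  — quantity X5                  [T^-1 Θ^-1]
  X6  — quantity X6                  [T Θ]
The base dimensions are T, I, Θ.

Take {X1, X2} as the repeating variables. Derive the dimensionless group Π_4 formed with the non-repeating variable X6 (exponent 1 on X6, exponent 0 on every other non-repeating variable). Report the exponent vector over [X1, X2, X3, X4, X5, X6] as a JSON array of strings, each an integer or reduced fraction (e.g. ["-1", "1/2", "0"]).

["1", "1", "0", "0", "0", "1"]

Exponent matrix [T,I,Θ] × [X1,X2,X3,X4,X5,X6]:
  T: [-1  0 -2  0 -1  1]
  I: [ 1 -1  1  1  0  0]
  Θ: [ 0 -1 -1  1 -1  1]
Row reduction gives pivot columns X1,X2; rank = 2
Pivot set = {X1,X2}, free = {X3,X4,X5,X6}
RREF:
  r0: [   1    0    2    0    1   -1]
  r1: [   0    1    1   -1    1   -1]
  r2: [   0    0    0    0    0    0]
Fix exponent of X6 at 1, X3 at 0, X4 at 0, X5 at 0; solve each RREF row for its pivot's exponent:
  r0: exp(X1) + (-1)·1 = 0 ⇒ exp(X1) = 1
  r1: exp(X2) + (-1)·1 = 0 ⇒ exp(X2) = 1
Π_4 = X1 · X2 · X6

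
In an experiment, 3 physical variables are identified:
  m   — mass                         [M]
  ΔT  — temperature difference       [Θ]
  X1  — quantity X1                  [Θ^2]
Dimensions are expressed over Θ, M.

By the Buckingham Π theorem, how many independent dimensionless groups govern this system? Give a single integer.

1

Exponent matrix [Θ,M] × [m,ΔT,X1]:
  Θ: [ 0  1  2]
  M: [ 1  0  0]
Row reduction gives pivot columns m,ΔT; rank = 2
Π count = n − r = 3 − 2 = 1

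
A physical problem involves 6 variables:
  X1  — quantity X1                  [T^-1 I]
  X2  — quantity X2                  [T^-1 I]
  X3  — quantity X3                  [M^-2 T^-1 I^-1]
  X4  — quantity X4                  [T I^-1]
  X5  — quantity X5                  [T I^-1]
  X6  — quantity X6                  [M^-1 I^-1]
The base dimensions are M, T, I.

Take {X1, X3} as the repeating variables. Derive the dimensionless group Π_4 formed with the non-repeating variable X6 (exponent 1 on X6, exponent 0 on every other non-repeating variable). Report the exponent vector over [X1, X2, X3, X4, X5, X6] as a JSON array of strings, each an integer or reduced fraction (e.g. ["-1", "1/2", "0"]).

["1/2", "0", "-1/2", "0", "0", "1"]

Write exponents as rows M,T,I / cols X1,X2,X3,X4,X5,X6:
  M: [ 0  0 -2  0  0 -1]
  T: [-1 -1 -1  1  1  0]
  I: [ 1  1 -1 -1 -1 -1]
Echelon form has 2 nonzero rows (pivots: X1,X3)
Repeat: X1,X3; free: X2,X4,X5,X6
RREF:
  r0: [   1    1    0   -1   -1 -1/2]
  r1: [   0    0    1    0    0  1/2]
  r2: [   0    0    0    0    0    0]
Fix exponent of X6 at 1, X2 at 0, X4 at 0, X5 at 0; solve each RREF row for its pivot's exponent:
  r0: exp(X1) + (-1/2)·1 = 0 ⇒ exp(X1) = 1/2
  r1: exp(X3) + (1/2)·1 = 0 ⇒ exp(X3) = -1/2
Π_4 = X1^(1/2) · X3^(-1/2) · X6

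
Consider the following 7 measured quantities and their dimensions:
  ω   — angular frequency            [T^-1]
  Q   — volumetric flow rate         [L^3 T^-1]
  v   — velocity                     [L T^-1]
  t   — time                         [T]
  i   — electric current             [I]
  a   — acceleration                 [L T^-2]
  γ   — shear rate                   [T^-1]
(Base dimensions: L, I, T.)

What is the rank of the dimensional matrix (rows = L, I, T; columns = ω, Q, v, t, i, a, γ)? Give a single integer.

Exponent matrix [L,I,T] × [ω,Q,v,t,i,a,γ]:
  L: [ 0  3  1  0  0  1  0]
  I: [ 0  0  0  0  1  0  0]
  T: [-1 -1 -1  1  0 -2 -1]
RREF → pivots at {ω,Q,i} ⇒ r = 3

3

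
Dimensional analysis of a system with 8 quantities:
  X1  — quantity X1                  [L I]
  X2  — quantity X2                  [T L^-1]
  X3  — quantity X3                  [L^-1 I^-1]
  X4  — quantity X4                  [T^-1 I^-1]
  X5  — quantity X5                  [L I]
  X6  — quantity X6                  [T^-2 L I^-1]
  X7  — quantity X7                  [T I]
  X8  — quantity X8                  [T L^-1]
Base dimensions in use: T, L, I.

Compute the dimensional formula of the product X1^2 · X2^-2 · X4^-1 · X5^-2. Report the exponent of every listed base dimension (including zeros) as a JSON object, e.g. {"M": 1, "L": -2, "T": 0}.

{"T": -1, "L": 2, "I": 1}

Exponent matrix [T,L,I] × [X1,X2,X3,X4,X5,X6,X7,X8]:
  T: [ 0  1  0 -1  0 -2  1  1]
  L: [ 1 -1 -1  0  1  1  0 -1]
  I: [ 1  0 -1 -1  1 -1  1  0]
  [T]: (2)·0+(-2)·1+(-1)·-1+(-2)·0 = -1
  [L]: (2)·1+(-2)·-1+(-1)·0+(-2)·1 = 2
  [I]: (2)·1+(-2)·0+(-1)·-1+(-2)·1 = 1
⇒ T^-1 L^2 I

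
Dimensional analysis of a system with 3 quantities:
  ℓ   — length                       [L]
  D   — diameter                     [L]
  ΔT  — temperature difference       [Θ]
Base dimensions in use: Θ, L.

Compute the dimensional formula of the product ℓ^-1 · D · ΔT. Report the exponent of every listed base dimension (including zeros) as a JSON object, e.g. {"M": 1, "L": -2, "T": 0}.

Exponent matrix [Θ,L] × [ℓ,D,ΔT]:
  Θ: [ 0  0  1]
  L: [ 1  1  0]
  [Θ]: (-1)·0+(1)·0+(1)·1 = 1
  [L]: (-1)·1+(1)·1+(1)·0 = 0
⇒ Θ

{"Θ": 1, "L": 0}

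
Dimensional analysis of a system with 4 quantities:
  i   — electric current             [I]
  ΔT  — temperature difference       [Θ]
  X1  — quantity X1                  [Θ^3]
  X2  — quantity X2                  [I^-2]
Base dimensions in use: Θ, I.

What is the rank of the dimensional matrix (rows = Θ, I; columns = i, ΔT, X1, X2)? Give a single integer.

2

Dimensional matrix (Θ×I by i×ΔT×X1×X2):
  Θ: [ 0  1  3  0]
  I: [ 1  0  0 -2]
Echelon form has 2 nonzero rows (pivots: i,ΔT)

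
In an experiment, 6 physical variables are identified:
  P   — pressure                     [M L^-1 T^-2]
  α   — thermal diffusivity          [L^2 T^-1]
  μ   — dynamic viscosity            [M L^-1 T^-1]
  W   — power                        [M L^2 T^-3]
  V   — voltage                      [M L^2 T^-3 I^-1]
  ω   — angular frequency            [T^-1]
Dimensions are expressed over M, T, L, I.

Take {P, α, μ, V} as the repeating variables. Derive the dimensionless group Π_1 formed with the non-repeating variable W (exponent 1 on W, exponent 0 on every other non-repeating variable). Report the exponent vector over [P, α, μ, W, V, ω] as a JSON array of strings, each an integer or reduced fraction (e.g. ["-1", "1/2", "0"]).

["-1/2", "-3/2", "-1/2", "1", "0", "0"]

Dimensional matrix (M×T×L×I by P×α×μ×W×V×ω):
  M: [ 1  0  1  1  1  0]
  T: [-2 -1 -1 -3 -3 -1]
  L: [-1  2 -1  2  2  0]
  I: [ 0  0  0  0 -1  0]
Echelon form has 4 nonzero rows (pivots: P,α,μ,V)
Pivot set = {P,α,μ,V}, free = {W,ω}
RREF:
  r0: [   1    0    0  1/2    0    1]
  r1: [   0    1    0  3/2    0    0]
  r2: [   0    0    1  1/2    0   -1]
  r3: [   0    0    0    0    1    0]
Fix exponent of W at 1, ω at 0; solve each RREF row for its pivot's exponent:
  r0: exp(P) + (1/2)·1 = 0 ⇒ exp(P) = -1/2
  r1: exp(α) + (3/2)·1 = 0 ⇒ exp(α) = -3/2
  r2: exp(μ) + (1/2)·1 = 0 ⇒ exp(μ) = -1/2
  r3: exp(V) + (0)·1 = 0 ⇒ exp(V) = 0
Π_1 = P^(-1/2) · α^(-3/2) · μ^(-1/2) · W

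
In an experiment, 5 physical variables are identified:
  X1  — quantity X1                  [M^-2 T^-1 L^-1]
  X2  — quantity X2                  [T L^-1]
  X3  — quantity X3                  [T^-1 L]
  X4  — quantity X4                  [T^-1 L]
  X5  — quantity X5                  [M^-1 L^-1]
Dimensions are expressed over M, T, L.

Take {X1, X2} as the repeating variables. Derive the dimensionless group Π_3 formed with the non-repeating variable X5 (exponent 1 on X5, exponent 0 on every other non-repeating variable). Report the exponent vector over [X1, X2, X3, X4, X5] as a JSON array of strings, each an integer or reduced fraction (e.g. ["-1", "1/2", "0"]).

Write exponents as rows M,T,L / cols X1,X2,X3,X4,X5:
  M: [-2  0  0  0 -1]
  T: [-1  1 -1 -1  0]
  L: [-1 -1  1  1 -1]
Echelon form has 2 nonzero rows (pivots: X1,X2)
Repeat: X1,X2; free: X3,X4,X5
RREF:
  r0: [   1    0    0    0  1/2]
  r1: [   0    1   -1   -1  1/2]
  r2: [   0    0    0    0    0]
Fix exponent of X5 at 1, X3 at 0, X4 at 0; solve each RREF row for its pivot's exponent:
  r0: exp(X1) + (1/2)·1 = 0 ⇒ exp(X1) = -1/2
  r1: exp(X2) + (1/2)·1 = 0 ⇒ exp(X2) = -1/2
Π_3 = X1^(-1/2) · X2^(-1/2) · X5

["-1/2", "-1/2", "0", "0", "1"]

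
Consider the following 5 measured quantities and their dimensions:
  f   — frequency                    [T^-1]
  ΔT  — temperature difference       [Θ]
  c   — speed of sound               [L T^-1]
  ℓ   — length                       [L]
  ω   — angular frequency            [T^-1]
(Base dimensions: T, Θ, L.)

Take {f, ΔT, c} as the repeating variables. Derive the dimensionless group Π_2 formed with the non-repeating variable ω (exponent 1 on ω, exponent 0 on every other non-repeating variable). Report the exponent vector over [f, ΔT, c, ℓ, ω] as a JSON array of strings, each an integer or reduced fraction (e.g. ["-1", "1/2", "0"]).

["-1", "0", "0", "0", "1"]

Write exponents as rows T,Θ,L / cols f,ΔT,c,ℓ,ω:
  T: [-1  0 -1  0 -1]
  Θ: [ 0  1  0  0  0]
  L: [ 0  0  1  1  0]
Echelon form has 3 nonzero rows (pivots: f,ΔT,c)
Repeat: f,ΔT,c; free: ℓ,ω
RREF:
  r0: [   1    0    0   -1    1]
  r1: [   0    1    0    0    0]
  r2: [   0    0    1    1    0]
Fix exponent of ω at 1, ℓ at 0; solve each RREF row for its pivot's exponent:
  r0: exp(f) + (1)·1 = 0 ⇒ exp(f) = -1
  r1: exp(ΔT) + (0)·1 = 0 ⇒ exp(ΔT) = 0
  r2: exp(c) + (0)·1 = 0 ⇒ exp(c) = 0
Π_2 = f^-1 · ω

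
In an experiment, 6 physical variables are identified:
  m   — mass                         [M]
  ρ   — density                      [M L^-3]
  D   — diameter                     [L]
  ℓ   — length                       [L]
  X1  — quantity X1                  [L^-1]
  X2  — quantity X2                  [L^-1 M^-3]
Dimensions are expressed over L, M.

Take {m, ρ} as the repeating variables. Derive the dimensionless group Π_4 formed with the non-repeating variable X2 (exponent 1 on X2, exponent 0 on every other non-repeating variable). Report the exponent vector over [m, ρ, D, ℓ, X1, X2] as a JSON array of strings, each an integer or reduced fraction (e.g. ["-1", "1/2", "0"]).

Exponent matrix [L,M] × [m,ρ,D,ℓ,X1,X2]:
  L: [ 0 -3  1  1 -1 -1]
  M: [ 1  1  0  0  0 -3]
Row reduction gives pivot columns m,ρ; rank = 2
Repeat: m,ρ; free: D,ℓ,X1,X2
RREF:
  r0: [   1    0  1/3  1/3 -1/3 -10/3]
  r1: [   0    1 -1/3 -1/3  1/3  1/3]
Fix exponent of X2 at 1, D at 0, ℓ at 0, X1 at 0; solve each RREF row for its pivot's exponent:
  r0: exp(m) + (-10/3)·1 = 0 ⇒ exp(m) = 10/3
  r1: exp(ρ) + (1/3)·1 = 0 ⇒ exp(ρ) = -1/3
Π_4 = m^(10/3) · ρ^(-1/3) · X2

["10/3", "-1/3", "0", "0", "0", "1"]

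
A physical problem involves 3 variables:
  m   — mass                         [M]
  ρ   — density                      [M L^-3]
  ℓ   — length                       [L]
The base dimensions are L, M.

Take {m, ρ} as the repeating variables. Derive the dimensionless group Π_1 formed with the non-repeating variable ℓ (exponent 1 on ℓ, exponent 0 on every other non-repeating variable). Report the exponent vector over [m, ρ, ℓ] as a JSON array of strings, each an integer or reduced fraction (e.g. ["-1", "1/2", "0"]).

["-1/3", "1/3", "1"]

Dimensional matrix (L×M by m×ρ×ℓ):
  L: [ 0 -3  1]
  M: [ 1  1  0]
Row reduction gives pivot columns m,ρ; rank = 2
Pivot set = {m,ρ}, free = {ℓ}
RREF:
  r0: [   1    0  1/3]
  r1: [   0    1 -1/3]
Fix exponent of ℓ at 1; solve each RREF row for its pivot's exponent:
  r0: exp(m) + (1/3)·1 = 0 ⇒ exp(m) = -1/3
  r1: exp(ρ) + (-1/3)·1 = 0 ⇒ exp(ρ) = 1/3
Π_1 = m^(-1/3) · ρ^(1/3) · ℓ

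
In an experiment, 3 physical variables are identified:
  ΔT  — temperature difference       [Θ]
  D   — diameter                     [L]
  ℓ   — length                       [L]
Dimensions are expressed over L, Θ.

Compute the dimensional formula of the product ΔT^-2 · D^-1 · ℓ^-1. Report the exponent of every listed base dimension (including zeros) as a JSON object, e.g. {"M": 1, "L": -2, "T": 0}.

Write exponents as rows L,Θ / cols ΔT,D,ℓ:
  L: [ 0  1  1]
  Θ: [ 1  0  0]
  [L]: (-2)·0+(-1)·1+(-1)·1 = -2
  [Θ]: (-2)·1+(-1)·0+(-1)·0 = -2
⇒ L^-2 Θ^-2

{"L": -2, "Θ": -2}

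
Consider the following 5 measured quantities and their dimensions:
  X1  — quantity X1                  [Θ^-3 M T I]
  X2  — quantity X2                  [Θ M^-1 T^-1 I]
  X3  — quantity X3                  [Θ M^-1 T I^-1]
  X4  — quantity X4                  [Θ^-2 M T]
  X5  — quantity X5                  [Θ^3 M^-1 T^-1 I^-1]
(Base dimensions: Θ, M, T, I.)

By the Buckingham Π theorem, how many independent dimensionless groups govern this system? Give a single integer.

Write exponents as rows Θ,M,T,I / cols X1,X2,X3,X4,X5:
  Θ: [-3  1  1 -2  3]
  M: [ 1 -1 -1  1 -1]
  T: [ 1 -1  1  1 -1]
  I: [ 1  1 -1  0 -1]
Row reduction gives pivot columns X1,X2,X3; rank = 3
Π count = n − r = 5 − 3 = 2

2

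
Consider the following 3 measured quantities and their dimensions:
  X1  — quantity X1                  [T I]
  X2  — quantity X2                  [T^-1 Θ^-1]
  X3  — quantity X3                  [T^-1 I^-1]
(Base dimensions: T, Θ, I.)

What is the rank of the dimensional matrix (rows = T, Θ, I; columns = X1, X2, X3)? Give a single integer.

Dimensional matrix (T×Θ×I by X1×X2×X3):
  T: [ 1 -1 -1]
  Θ: [ 0 -1  0]
  I: [ 1  0 -1]
RREF → pivots at {X1,X2} ⇒ r = 2

2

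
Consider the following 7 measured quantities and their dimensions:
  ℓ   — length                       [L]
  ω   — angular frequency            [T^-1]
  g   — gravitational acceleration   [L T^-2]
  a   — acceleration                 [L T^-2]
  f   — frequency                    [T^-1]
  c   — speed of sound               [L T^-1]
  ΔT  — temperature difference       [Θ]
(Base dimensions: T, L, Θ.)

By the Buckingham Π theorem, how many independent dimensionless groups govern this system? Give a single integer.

4

Exponent matrix [T,L,Θ] × [ℓ,ω,g,a,f,c,ΔT]:
  T: [ 0 -1 -2 -2 -1 -1  0]
  L: [ 1  0  1  1  0  1  0]
  Θ: [ 0  0  0  0  0  0  1]
RREF → pivots at {ℓ,ω,ΔT} ⇒ r = 3
7 vars − rank 3 = 4 Π groups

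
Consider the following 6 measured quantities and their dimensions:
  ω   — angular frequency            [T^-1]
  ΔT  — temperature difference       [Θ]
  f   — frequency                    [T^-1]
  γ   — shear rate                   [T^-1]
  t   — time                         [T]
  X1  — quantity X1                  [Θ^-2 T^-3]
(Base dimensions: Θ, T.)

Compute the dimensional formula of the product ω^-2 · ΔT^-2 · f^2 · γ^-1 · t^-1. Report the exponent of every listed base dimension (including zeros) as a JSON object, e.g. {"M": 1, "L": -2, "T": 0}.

Dimensional matrix (Θ×T by ω×ΔT×f×γ×t×X1):
  Θ: [ 0  1  0  0  0 -2]
  T: [-1  0 -1 -1  1 -3]
  [Θ]: (-2)·0+(-2)·1+(2)·0+(-1)·0+(-1)·0 = -2
  [T]: (-2)·-1+(-2)·0+(2)·-1+(-1)·-1+(-1)·1 = 0
⇒ Θ^-2

{"Θ": -2, "T": 0}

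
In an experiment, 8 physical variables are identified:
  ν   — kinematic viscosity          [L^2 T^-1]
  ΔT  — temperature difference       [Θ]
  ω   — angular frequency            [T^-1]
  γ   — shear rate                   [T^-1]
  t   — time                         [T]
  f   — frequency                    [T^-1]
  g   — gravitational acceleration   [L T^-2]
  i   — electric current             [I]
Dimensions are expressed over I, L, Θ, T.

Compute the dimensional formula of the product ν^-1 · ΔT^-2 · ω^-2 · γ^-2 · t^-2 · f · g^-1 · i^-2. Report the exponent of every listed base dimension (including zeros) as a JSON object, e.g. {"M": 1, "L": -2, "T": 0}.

Write exponents as rows I,L,Θ,T / cols ν,ΔT,ω,γ,t,f,g,i:
  I: [ 0  0  0  0  0  0  0  1]
  L: [ 2  0  0  0  0  0  1  0]
  Θ: [ 0  1  0  0  0  0  0  0]
  T: [-1  0 -1 -1  1 -1 -2  0]
  [I]: (-1)·0+(-2)·0+(-2)·0+(-2)·0+(-2)·0+(1)·0+(-1)·0+(-2)·1 = -2
  [L]: (-1)·2+(-2)·0+(-2)·0+(-2)·0+(-2)·0+(1)·0+(-1)·1+(-2)·0 = -3
  [Θ]: (-1)·0+(-2)·1+(-2)·0+(-2)·0+(-2)·0+(1)·0+(-1)·0+(-2)·0 = -2
  [T]: (-1)·-1+(-2)·0+(-2)·-1+(-2)·-1+(-2)·1+(1)·-1+(-1)·-2+(-2)·0 = 4
⇒ I^-2 L^-3 Θ^-2 T^4

{"I": -2, "L": -3, "Θ": -2, "T": 4}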